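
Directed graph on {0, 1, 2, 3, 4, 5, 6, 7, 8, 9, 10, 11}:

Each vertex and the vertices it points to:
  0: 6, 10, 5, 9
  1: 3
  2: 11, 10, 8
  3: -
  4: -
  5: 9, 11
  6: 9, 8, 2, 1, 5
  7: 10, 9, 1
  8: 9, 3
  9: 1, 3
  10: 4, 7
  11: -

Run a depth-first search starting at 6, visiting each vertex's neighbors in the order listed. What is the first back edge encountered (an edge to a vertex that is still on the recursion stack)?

DFS from 6 (visiting each vertex's neighbors in the order listed); mark gray on enter, black on exit:
6 gray
  9 gray
    1 gray
      3 gray
      3 black
    1 black
    9→3: 3 black — skip
  9 black
  8 gray
    8→9: 9 black — skip
    8→3: 3 black — skip
  8 black
  2 gray
    11 gray
    11 black
    10 gray
      4 gray
      4 black
      7 gray
        7→10: 10 is gray → back edge
First back edge: 7 → 10.

7→10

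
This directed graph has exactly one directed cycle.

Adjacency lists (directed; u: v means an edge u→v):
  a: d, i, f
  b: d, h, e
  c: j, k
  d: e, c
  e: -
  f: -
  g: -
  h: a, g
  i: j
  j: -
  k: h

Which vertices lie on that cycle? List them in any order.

a, c, d, h, k

DFS with gray/black marking from h:
h gray
  a gray
    d gray
      e gray
      e black
      c gray
        j gray
        j black
        k gray
          k→h: h is gray → back edge
Back edge closes the cycle h → a → d → c → k → h; its vertices are {a, c, d, h, k}.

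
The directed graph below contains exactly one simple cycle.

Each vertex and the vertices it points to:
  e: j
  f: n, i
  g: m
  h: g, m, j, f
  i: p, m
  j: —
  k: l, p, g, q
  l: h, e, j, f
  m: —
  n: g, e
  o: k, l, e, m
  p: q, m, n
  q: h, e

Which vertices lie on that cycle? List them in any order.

DFS with gray/black marking from p:
p gray
  q gray
    h gray
      g gray
        m gray
        m black
      g black
      h→m: m black — skip
      j gray
      j black
      f gray
        n gray
          n→g: g black — skip
          e gray
            e→j: j black — skip
          e black
        n black
        i gray
          i→p: p is gray → back edge
Back edge closes the cycle p → q → h → f → i → p; its vertices are {f, h, i, p, q}.

f, h, i, p, q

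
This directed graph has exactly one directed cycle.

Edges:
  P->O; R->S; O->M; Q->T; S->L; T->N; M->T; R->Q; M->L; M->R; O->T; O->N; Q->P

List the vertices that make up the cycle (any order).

DFS with gray/black marking from R:
R gray
  Q gray
    T gray
      N gray
      N black
    T black
    P gray
      O gray
        M gray
          M→T: T black — skip
          L gray
          L black
          M→R: R is gray → back edge
Back edge closes the cycle R → Q → P → O → M → R; its vertices are {M, O, P, Q, R}.

M, O, P, Q, R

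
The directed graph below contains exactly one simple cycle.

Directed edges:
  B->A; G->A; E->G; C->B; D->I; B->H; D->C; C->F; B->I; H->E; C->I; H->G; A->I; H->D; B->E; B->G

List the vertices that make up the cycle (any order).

DFS with gray/black marking from C:
C gray
  I gray
  I black
  B gray
    H gray
      D gray
        D→I: I black — skip
        D→C: C is gray → back edge
Back edge closes the cycle C → B → H → D → C; its vertices are {B, C, D, H}.

B, C, D, H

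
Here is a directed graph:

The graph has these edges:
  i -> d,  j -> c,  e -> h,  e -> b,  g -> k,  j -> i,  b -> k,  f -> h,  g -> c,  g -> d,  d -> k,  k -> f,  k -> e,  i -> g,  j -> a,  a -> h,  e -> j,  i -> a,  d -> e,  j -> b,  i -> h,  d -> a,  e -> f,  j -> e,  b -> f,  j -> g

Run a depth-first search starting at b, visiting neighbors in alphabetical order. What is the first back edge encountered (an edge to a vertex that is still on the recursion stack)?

DFS from b (visiting neighbors in alphabetical order); mark gray on enter, black on exit:
b gray
  f gray
    h gray
    h black
  f black
  k gray
    e gray
      e→b: b is gray → back edge
First back edge: e → b.

e→b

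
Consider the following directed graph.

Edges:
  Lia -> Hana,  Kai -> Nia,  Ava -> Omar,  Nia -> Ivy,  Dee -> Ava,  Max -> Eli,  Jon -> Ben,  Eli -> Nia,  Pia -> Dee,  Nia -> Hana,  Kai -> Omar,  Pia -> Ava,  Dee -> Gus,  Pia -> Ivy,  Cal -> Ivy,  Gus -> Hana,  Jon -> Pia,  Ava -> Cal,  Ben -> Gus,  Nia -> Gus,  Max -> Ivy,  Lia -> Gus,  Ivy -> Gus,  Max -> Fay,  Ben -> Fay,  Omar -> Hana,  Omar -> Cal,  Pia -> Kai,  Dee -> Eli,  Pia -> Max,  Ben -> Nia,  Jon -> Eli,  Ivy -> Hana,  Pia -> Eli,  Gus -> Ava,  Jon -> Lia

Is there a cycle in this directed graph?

Yes

DFS with white/gray/black marking, starting from Jon:
Jon gray
  Pia gray
    Max gray
      Ivy gray
        Gus gray
          Hana gray
          Hana black
          Ava gray
            Cal gray
              Cal→Ivy: Ivy is gray → back edge
Back edge found, so a cycle exists: Ivy → Gus → Ava → Cal → Ivy.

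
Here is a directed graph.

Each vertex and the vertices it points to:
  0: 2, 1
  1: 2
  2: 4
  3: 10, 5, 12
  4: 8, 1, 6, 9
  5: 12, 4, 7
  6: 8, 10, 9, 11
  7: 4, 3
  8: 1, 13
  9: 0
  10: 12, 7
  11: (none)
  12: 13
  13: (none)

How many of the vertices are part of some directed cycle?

11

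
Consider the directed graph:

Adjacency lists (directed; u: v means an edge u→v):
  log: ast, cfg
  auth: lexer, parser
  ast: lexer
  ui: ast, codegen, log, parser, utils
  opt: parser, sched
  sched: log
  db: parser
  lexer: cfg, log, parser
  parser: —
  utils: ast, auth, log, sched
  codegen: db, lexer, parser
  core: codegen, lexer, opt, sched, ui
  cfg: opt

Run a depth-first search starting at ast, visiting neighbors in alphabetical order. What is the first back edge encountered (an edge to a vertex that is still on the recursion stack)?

DFS from ast (visiting neighbors in alphabetical order); mark gray on enter, black on exit:
ast gray
  lexer gray
    cfg gray
      opt gray
        parser gray
        parser black
        sched gray
          log gray
            log→ast: ast is gray → back edge
First back edge: log → ast.

log->ast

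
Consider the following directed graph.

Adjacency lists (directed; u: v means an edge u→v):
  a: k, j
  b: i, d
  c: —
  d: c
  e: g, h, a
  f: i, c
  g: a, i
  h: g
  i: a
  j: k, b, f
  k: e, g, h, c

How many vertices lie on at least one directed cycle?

A vertex is on a directed cycle iff it belongs to a strongly connected component of size ≥ 2 (or has a self-loop).
The vertices on cycles are {a, b, e, f, g, h, i, j, k} — 9 in total.

9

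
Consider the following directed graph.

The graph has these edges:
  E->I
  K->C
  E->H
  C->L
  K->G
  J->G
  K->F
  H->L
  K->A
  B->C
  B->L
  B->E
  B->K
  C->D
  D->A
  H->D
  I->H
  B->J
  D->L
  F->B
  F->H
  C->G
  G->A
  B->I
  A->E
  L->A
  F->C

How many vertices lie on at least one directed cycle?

A vertex is on a directed cycle iff it belongs to a strongly connected component of size ≥ 2 (or has a self-loop).
The vertices on cycles are {A, B, D, E, F, H, I, K, L} — 9 in total.

9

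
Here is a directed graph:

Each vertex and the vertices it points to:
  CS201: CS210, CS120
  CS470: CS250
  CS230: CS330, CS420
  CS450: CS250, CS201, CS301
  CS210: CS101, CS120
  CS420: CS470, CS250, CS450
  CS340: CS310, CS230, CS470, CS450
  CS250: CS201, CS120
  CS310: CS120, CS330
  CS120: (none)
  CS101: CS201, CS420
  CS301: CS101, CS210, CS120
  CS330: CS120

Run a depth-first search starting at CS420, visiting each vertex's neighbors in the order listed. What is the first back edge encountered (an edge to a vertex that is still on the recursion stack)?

CS101->CS201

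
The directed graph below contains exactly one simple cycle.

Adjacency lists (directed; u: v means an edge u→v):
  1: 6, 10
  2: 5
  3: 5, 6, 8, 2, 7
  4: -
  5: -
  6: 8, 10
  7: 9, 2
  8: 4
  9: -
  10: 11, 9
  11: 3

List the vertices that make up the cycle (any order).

DFS with gray/black marking from 6:
6 gray
  8 gray
    4 gray
    4 black
  8 black
  10 gray
    11 gray
      3 gray
        5 gray
        5 black
        3→6: 6 is gray → back edge
Back edge closes the cycle 6 → 10 → 11 → 3 → 6; its vertices are {3, 6, 10, 11}.

3, 6, 10, 11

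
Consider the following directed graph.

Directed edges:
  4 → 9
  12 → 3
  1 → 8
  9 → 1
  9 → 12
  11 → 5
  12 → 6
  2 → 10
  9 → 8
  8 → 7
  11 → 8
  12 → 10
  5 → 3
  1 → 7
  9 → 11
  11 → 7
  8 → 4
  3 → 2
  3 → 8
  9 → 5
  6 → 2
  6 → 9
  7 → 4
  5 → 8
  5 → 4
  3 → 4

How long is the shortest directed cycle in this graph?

3

For each vertex v, BFS finds the shortest path from v back to v.
The shortest such closed walk is 6 → 9 → 12 → 6, length 3.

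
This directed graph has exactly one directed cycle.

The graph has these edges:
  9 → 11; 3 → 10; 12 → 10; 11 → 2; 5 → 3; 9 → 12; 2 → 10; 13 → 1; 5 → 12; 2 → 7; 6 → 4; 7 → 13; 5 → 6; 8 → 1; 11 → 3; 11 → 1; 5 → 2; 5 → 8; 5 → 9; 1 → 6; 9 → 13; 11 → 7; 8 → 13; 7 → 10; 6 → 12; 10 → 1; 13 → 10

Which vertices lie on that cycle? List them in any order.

1, 6, 10, 12

DFS with gray/black marking from 6:
6 gray
  12 gray
    10 gray
      1 gray
        1→6: 6 is gray → back edge
Back edge closes the cycle 6 → 12 → 10 → 1 → 6; its vertices are {1, 6, 10, 12}.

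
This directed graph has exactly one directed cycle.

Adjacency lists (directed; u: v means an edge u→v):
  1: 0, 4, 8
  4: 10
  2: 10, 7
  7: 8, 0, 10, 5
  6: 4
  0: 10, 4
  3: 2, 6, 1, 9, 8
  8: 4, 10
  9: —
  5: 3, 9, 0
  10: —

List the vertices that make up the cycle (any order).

DFS with gray/black marking from 5:
5 gray
  3 gray
    2 gray
      10 gray
      10 black
      7 gray
        8 gray
          4 gray
            4→10: 10 black — skip
          4 black
          8→10: 10 black — skip
        8 black
        0 gray
          0→10: 10 black — skip
          0→4: 4 black — skip
        0 black
        7→10: 10 black — skip
        7→5: 5 is gray → back edge
Back edge closes the cycle 5 → 3 → 2 → 7 → 5; its vertices are {2, 3, 5, 7}.

2, 3, 5, 7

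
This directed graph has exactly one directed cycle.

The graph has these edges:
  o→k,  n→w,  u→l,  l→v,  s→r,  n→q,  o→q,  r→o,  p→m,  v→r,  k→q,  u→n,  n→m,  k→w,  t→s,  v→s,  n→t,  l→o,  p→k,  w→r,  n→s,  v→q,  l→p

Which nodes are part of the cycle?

DFS with gray/black marking from o:
o gray
  k gray
    w gray
      r gray
        r→o: o is gray → back edge
Back edge closes the cycle o → k → w → r → o; its vertices are {k, o, r, w}.

k, o, r, w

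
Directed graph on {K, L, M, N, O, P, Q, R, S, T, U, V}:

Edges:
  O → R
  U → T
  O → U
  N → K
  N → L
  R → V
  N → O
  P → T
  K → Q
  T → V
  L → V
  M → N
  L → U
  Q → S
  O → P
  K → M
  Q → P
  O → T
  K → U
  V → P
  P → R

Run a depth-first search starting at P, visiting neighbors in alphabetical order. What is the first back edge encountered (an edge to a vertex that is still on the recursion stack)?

DFS from P (visiting neighbors in alphabetical order); mark gray on enter, black on exit:
P gray
  R gray
    V gray
      V→P: P is gray → back edge
First back edge: V → P.

V->P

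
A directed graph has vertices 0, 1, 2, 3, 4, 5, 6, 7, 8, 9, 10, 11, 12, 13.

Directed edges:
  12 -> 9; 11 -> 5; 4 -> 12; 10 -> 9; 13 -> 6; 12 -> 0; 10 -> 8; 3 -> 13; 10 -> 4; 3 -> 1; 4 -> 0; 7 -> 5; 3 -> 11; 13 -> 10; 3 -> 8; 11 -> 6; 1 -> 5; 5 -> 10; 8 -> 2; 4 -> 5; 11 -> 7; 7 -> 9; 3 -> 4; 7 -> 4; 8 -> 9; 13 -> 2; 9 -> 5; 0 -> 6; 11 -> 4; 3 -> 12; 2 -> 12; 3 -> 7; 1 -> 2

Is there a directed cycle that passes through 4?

Yes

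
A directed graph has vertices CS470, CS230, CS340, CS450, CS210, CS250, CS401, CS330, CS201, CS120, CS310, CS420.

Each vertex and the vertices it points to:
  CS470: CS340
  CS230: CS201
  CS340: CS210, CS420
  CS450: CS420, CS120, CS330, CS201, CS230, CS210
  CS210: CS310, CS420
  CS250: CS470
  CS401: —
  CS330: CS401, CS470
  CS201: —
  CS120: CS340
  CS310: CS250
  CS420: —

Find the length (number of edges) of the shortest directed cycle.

5

For each vertex v, BFS finds the shortest path from v back to v.
The shortest such closed walk is CS470 → CS340 → CS210 → CS310 → CS250 → CS470, length 5.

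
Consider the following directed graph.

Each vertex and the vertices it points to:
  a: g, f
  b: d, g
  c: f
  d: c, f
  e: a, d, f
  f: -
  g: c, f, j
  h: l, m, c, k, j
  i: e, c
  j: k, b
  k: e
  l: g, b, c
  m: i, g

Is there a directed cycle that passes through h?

No

h lies on a cycle iff there is a path from h back to itself.
Exploring from h, it never reaches itself; equivalently, its strongly connected component is a singleton.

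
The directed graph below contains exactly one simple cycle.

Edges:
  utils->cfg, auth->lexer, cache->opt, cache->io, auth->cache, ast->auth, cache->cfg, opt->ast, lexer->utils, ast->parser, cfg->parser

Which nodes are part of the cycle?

DFS with gray/black marking from auth:
auth gray
  lexer gray
    utils gray
      cfg gray
        parser gray
        parser black
      cfg black
    utils black
  lexer black
  cache gray
    opt gray
      ast gray
        ast→auth: auth is gray → back edge
Back edge closes the cycle auth → cache → opt → ast → auth; its vertices are {ast, opt, auth, cache}.

ast, opt, auth, cache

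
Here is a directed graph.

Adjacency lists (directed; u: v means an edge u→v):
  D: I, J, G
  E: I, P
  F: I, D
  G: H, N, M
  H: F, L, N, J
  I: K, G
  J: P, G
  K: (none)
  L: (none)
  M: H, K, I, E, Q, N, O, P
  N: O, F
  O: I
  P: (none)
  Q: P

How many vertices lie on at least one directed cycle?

10

A vertex is on a directed cycle iff it belongs to a strongly connected component of size ≥ 2 (or has a self-loop).
The vertices on cycles are {D, E, F, G, H, I, J, M, N, O} — 10 in total.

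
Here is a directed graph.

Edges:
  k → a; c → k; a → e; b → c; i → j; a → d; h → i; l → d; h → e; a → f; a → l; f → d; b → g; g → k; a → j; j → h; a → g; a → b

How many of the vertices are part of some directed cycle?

8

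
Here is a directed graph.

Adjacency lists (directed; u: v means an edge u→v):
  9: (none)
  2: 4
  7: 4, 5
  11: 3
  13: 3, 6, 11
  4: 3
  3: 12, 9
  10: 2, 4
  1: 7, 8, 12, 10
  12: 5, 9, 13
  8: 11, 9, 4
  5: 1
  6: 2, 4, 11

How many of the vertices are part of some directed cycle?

12

A vertex is on a directed cycle iff it belongs to a strongly connected component of size ≥ 2 (or has a self-loop).
The vertices on cycles are {1, 2, 3, 4, 5, 6, 7, 8, 10, 11, 12, 13} — 12 in total.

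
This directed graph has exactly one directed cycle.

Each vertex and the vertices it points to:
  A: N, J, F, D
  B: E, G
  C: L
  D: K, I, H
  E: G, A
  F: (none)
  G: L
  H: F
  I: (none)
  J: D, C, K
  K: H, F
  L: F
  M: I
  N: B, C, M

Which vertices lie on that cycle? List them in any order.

A, B, E, N

DFS with gray/black marking from A:
A gray
  N gray
    B gray
      E gray
        G gray
          L gray
            F gray
            F black
          L black
        G black
        E→A: A is gray → back edge
Back edge closes the cycle A → N → B → E → A; its vertices are {A, B, E, N}.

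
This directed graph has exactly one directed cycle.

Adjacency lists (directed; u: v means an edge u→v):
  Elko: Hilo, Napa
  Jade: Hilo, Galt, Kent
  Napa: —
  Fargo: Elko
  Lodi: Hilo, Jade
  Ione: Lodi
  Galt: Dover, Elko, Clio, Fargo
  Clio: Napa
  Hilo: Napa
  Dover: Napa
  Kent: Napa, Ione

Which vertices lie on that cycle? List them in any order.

DFS with gray/black marking from Ione:
Ione gray
  Lodi gray
    Hilo gray
      Napa gray
      Napa black
    Hilo black
    Jade gray
      Jade→Hilo: Hilo black — skip
      Galt gray
        Dover gray
          Dover→Napa: Napa black — skip
        Dover black
        Elko gray
          Elko→Hilo: Hilo black — skip
          Elko→Napa: Napa black — skip
        Elko black
        Clio gray
          Clio→Napa: Napa black — skip
        Clio black
        Fargo gray
          Fargo→Elko: Elko black — skip
        Fargo black
      Galt black
      Kent gray
        Kent→Napa: Napa black — skip
        Kent→Ione: Ione is gray → back edge
Back edge closes the cycle Ione → Lodi → Jade → Kent → Ione; its vertices are {Ione, Jade, Kent, Lodi}.

Ione, Jade, Kent, Lodi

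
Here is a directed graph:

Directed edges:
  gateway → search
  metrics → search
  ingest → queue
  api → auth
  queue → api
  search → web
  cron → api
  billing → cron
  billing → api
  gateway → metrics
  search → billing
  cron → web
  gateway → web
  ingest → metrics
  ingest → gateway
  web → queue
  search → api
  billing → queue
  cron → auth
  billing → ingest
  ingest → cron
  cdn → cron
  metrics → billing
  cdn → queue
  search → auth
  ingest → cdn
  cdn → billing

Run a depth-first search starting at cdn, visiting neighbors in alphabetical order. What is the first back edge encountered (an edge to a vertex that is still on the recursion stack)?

ingest->cdn

DFS from cdn (visiting neighbors in alphabetical order); mark gray on enter, black on exit:
cdn gray
  billing gray
    api gray
      auth gray
      auth black
    api black
    cron gray
      cron→api: api black — skip
      cron→auth: auth black — skip
      web gray
        queue gray
          queue→api: api black — skip
        queue black
      web black
    cron black
    ingest gray
      ingest→cdn: cdn is gray → back edge
First back edge: ingest → cdn.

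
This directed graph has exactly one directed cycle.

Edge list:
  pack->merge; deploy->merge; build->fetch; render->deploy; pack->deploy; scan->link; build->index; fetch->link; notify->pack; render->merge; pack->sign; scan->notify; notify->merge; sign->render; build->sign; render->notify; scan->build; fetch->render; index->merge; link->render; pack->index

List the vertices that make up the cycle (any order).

pack, sign, notify, render

DFS with gray/black marking from notify:
notify gray
  pack gray
    merge gray
    merge black
    index gray
      index→merge: merge black — skip
    index black
    sign gray
      render gray
        deploy gray
          deploy→merge: merge black — skip
        deploy black
        render→notify: notify is gray → back edge
Back edge closes the cycle notify → pack → sign → render → notify; its vertices are {pack, sign, notify, render}.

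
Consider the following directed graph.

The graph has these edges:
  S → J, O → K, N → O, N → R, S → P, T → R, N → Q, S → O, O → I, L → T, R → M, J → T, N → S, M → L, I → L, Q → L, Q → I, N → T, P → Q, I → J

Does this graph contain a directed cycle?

Yes

DFS with white/gray/black marking, starting from R:
R gray
  M gray
    L gray
      T gray
        T→R: R is gray → back edge
Back edge found, so a cycle exists: R → M → L → T → R.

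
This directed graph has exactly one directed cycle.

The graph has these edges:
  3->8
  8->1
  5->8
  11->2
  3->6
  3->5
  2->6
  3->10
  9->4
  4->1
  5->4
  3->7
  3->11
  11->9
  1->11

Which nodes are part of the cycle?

1, 4, 9, 11

DFS with gray/black marking from 11:
11 gray
  2 gray
    6 gray
    6 black
  2 black
  9 gray
    4 gray
      1 gray
        1→11: 11 is gray → back edge
Back edge closes the cycle 11 → 9 → 4 → 1 → 11; its vertices are {1, 4, 9, 11}.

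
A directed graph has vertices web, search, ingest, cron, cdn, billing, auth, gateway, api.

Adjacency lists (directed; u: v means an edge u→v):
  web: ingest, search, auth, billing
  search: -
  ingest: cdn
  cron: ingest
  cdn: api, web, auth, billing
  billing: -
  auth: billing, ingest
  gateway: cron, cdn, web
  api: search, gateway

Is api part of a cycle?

Yes

api is on a cycle iff api can reach itself via ≥1 edge.
api → gateway → cdn → api — yes.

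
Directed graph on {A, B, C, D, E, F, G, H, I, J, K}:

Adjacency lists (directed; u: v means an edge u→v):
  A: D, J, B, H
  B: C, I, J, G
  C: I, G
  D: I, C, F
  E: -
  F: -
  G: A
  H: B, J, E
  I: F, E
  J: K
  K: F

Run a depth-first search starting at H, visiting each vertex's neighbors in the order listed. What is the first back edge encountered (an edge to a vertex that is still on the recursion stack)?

D->C

DFS from H (visiting each vertex's neighbors in the order listed); mark gray on enter, black on exit:
H gray
  B gray
    C gray
      I gray
        F gray
        F black
        E gray
        E black
      I black
      G gray
        A gray
          D gray
            D→I: I black — skip
            D→C: C is gray → back edge
First back edge: D → C.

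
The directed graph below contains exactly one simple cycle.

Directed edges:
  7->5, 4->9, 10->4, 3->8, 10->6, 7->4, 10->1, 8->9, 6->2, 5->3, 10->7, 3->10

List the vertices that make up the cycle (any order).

DFS with gray/black marking from 3:
3 gray
  8 gray
    9 gray
    9 black
  8 black
  10 gray
    4 gray
      4→9: 9 black — skip
    4 black
    1 gray
    1 black
    6 gray
      2 gray
      2 black
    6 black
    7 gray
      7→4: 4 black — skip
      5 gray
        5→3: 3 is gray → back edge
Back edge closes the cycle 3 → 10 → 7 → 5 → 3; its vertices are {3, 5, 7, 10}.

3, 5, 7, 10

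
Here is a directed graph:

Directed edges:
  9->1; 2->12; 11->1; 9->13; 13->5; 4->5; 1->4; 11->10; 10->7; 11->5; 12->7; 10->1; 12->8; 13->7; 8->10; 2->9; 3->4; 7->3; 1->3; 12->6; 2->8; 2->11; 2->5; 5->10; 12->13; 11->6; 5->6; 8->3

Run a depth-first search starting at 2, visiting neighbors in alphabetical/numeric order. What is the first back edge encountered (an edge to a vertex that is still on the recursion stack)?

DFS from 2 (visiting neighbors in alphabetical/numeric order); mark gray on enter, black on exit:
2 gray
  5 gray
    6 gray
    6 black
    10 gray
      1 gray
        3 gray
          4 gray
            4→5: 5 is gray → back edge
First back edge: 4 → 5.

4→5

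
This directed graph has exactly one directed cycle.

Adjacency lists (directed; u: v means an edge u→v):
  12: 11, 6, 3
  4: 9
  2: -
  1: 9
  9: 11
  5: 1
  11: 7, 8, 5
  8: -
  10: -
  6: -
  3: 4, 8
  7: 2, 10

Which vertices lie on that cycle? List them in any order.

1, 5, 9, 11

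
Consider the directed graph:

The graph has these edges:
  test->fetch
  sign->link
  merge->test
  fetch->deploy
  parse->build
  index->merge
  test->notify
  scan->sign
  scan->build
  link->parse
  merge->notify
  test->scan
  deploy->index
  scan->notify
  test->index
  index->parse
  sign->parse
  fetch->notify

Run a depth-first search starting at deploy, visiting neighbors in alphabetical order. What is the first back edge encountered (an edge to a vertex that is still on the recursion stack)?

fetch->deploy

DFS from deploy (visiting neighbors in alphabetical order); mark gray on enter, black on exit:
deploy gray
  index gray
    merge gray
      notify gray
      notify black
      test gray
        fetch gray
          fetch→deploy: deploy is gray → back edge
First back edge: fetch → deploy.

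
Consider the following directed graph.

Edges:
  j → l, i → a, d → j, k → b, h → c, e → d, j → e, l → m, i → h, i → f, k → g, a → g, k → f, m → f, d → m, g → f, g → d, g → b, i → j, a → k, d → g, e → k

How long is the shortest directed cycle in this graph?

For each vertex v, BFS finds the shortest path from v back to v.
The shortest such closed walk is d → g → d, length 2.

2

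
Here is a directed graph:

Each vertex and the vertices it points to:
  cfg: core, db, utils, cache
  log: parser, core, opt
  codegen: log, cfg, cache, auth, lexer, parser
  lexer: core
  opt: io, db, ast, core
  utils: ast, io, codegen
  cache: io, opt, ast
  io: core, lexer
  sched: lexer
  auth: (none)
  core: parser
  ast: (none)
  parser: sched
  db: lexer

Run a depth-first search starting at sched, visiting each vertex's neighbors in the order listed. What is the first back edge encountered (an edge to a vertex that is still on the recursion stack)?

parser->sched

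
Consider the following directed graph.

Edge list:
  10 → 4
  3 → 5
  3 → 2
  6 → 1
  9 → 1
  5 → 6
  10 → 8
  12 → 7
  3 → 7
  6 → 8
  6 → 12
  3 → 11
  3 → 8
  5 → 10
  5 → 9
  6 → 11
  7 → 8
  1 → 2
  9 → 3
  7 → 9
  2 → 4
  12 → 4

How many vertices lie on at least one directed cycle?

6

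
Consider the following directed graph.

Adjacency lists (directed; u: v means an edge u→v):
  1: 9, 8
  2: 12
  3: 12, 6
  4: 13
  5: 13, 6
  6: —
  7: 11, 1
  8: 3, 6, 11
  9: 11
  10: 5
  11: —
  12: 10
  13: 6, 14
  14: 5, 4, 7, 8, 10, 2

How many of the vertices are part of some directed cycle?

11

A vertex is on a directed cycle iff it belongs to a strongly connected component of size ≥ 2 (or has a self-loop).
The vertices on cycles are {1, 2, 3, 4, 5, 7, 8, 10, 12, 13, 14} — 11 in total.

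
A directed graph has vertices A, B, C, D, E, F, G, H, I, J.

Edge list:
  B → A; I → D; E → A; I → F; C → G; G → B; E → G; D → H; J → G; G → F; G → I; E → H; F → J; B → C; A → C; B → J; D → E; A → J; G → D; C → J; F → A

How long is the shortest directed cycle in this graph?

For each vertex v, BFS finds the shortest path from v back to v.
The shortest such closed walk is G → F → J → G, length 3.

3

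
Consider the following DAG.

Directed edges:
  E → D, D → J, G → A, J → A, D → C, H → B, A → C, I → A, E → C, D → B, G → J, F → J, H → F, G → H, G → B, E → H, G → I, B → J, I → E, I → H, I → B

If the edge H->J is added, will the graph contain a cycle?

Adding H→J creates a cycle iff J can already reach H.
Explore from J: no path reaches H. The graph stays acyclic.

No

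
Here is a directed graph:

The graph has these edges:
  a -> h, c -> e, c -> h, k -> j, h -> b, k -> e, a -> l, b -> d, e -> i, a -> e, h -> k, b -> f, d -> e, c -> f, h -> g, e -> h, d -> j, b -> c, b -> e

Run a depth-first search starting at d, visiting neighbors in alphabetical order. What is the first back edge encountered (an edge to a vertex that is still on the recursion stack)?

c->e

DFS from d (visiting neighbors in alphabetical order); mark gray on enter, black on exit:
d gray
  e gray
    h gray
      b gray
        c gray
          c→e: e is gray → back edge
First back edge: c → e.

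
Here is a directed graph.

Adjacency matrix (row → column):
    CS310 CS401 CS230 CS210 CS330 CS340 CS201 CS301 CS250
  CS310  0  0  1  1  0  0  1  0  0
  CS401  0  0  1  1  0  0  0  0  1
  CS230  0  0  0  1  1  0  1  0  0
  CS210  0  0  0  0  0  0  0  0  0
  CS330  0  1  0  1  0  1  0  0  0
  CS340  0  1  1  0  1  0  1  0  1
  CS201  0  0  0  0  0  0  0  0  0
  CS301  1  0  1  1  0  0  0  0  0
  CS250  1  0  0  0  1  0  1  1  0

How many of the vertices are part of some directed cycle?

A vertex is on a directed cycle iff it belongs to a strongly connected component of size ≥ 2 (or has a self-loop).
The vertices on cycles are {CS230, CS250, CS301, CS310, CS330, CS340, CS401} — 7 in total.

7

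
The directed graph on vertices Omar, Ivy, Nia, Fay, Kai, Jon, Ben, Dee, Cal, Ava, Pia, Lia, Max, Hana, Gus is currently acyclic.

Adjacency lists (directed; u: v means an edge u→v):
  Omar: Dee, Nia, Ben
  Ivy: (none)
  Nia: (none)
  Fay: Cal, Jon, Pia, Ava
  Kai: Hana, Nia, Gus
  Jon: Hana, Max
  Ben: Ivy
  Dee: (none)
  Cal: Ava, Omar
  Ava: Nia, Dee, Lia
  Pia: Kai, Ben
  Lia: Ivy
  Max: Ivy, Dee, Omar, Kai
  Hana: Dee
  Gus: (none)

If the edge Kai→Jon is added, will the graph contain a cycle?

Yes

Adding Kai→Jon creates a cycle iff Jon can already reach Kai.
Path from Jon: Jon → Max → Kai.
So Jon → … → Kai → Jon is a cycle.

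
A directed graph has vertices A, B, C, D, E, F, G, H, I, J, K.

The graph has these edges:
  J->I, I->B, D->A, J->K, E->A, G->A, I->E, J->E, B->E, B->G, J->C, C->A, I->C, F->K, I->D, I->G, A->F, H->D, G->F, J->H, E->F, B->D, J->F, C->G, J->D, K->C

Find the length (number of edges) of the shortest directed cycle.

4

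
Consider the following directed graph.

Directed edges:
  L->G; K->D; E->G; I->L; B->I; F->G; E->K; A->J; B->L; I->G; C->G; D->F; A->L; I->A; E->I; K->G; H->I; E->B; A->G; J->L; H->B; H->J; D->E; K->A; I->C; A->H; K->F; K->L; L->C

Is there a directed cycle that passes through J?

No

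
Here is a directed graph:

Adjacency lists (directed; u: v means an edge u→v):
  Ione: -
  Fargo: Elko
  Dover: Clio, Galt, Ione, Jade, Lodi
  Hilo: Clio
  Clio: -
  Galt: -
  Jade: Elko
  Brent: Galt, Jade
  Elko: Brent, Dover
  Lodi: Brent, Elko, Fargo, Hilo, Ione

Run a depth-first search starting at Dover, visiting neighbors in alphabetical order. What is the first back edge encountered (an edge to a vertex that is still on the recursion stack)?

Brent->Jade

DFS from Dover (visiting neighbors in alphabetical order); mark gray on enter, black on exit:
Dover gray
  Clio gray
  Clio black
  Galt gray
  Galt black
  Ione gray
  Ione black
  Jade gray
    Elko gray
      Brent gray
        Brent→Galt: Galt black — skip
        Brent→Jade: Jade is gray → back edge
First back edge: Brent → Jade.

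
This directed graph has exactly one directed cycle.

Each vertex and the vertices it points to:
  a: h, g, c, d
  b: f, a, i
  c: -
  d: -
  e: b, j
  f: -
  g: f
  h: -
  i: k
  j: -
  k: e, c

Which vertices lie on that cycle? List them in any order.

DFS with gray/black marking from b:
b gray
  f gray
  f black
  a gray
    h gray
    h black
    g gray
      g→f: f black — skip
    g black
    c gray
    c black
    d gray
    d black
  a black
  i gray
    k gray
      e gray
        e→b: b is gray → back edge
Back edge closes the cycle b → i → k → e → b; its vertices are {b, e, i, k}.

b, e, i, k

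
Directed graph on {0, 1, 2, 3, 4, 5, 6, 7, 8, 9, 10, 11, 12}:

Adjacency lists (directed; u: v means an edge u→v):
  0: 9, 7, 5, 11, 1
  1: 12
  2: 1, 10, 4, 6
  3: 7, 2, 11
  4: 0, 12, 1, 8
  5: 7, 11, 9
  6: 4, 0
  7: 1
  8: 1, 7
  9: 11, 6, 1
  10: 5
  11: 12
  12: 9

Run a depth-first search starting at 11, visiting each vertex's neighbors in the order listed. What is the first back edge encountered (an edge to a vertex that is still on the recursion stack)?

DFS from 11 (visiting each vertex's neighbors in the order listed); mark gray on enter, black on exit:
11 gray
  12 gray
    9 gray
      9→11: 11 is gray → back edge
First back edge: 9 → 11.

9->11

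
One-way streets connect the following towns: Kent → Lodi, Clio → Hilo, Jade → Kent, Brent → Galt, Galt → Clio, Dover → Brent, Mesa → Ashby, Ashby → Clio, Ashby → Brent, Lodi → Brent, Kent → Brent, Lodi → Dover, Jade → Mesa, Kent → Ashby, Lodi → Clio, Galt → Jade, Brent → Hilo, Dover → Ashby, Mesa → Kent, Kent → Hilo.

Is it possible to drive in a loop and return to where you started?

DFS with white/gray/black marking, starting from Kent:
Kent gray
  Lodi gray
    Dover gray
      Brent gray
        Galt gray
          Clio gray
            Hilo gray
            Hilo black
          Clio black
          Jade gray
            Jade→Kent: Kent is gray → back edge
Back edge found, so a cycle exists: Kent → Lodi → Dover → Brent → Galt → Jade → Kent.

Yes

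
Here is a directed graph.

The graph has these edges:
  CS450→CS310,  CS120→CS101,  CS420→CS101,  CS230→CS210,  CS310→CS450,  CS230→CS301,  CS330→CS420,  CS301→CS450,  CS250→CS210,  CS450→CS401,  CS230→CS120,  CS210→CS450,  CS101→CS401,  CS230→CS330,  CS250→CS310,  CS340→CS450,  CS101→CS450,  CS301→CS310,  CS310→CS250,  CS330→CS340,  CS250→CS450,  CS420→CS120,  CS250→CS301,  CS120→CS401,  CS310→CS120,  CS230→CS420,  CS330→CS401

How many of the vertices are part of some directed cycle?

7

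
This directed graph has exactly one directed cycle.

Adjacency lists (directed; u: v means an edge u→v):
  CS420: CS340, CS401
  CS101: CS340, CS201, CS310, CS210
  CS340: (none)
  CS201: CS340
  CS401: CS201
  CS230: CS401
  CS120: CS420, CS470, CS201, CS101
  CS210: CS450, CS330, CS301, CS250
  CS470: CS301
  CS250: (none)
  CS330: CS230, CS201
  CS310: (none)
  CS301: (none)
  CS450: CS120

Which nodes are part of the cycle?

CS101, CS120, CS210, CS450

DFS with gray/black marking from CS210:
CS210 gray
  CS450 gray
    CS120 gray
      CS420 gray
        CS340 gray
        CS340 black
        CS401 gray
          CS201 gray
            CS201→CS340: CS340 black — skip
          CS201 black
        CS401 black
      CS420 black
      CS470 gray
        CS301 gray
        CS301 black
      CS470 black
      CS120→CS201: CS201 black — skip
      CS101 gray
        CS101→CS340: CS340 black — skip
        CS101→CS201: CS201 black — skip
        CS310 gray
        CS310 black
        CS101→CS210: CS210 is gray → back edge
Back edge closes the cycle CS210 → CS450 → CS120 → CS101 → CS210; its vertices are {CS101, CS120, CS210, CS450}.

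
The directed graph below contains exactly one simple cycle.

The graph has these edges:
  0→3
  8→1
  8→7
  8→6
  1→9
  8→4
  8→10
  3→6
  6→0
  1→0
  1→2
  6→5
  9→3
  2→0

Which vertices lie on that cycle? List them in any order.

0, 3, 6

DFS with gray/black marking from 6:
6 gray
  5 gray
  5 black
  0 gray
    3 gray
      3→6: 6 is gray → back edge
Back edge closes the cycle 6 → 0 → 3 → 6; its vertices are {0, 3, 6}.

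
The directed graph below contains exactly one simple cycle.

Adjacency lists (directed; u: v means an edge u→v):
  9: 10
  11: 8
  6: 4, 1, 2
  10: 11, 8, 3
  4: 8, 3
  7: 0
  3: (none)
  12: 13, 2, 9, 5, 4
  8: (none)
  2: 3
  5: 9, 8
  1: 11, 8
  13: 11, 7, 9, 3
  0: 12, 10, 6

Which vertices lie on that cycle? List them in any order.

DFS with gray/black marking from 0:
0 gray
  12 gray
    13 gray
      11 gray
        8 gray
        8 black
      11 black
      7 gray
        7→0: 0 is gray → back edge
Back edge closes the cycle 0 → 12 → 13 → 7 → 0; its vertices are {0, 7, 12, 13}.

0, 7, 12, 13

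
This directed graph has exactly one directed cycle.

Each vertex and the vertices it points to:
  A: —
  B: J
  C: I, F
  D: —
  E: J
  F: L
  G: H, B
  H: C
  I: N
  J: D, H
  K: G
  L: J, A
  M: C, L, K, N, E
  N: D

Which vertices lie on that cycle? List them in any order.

C, F, H, J, L

DFS with gray/black marking from C:
C gray
  I gray
    N gray
      D gray
      D black
    N black
  I black
  F gray
    L gray
      J gray
        J→D: D black — skip
        H gray
          H→C: C is gray → back edge
Back edge closes the cycle C → F → L → J → H → C; its vertices are {C, F, H, J, L}.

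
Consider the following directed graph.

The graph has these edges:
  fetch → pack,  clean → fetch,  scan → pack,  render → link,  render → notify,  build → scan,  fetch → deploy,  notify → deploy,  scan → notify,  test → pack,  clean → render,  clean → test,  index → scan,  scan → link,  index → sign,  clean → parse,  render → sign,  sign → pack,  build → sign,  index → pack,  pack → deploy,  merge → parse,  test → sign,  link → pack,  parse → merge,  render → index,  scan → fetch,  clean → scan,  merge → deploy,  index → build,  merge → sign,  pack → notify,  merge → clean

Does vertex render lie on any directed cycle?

No

render lies on a cycle iff there is a path from render back to itself.
Exploring from render, it never reaches itself; equivalently, its strongly connected component is a singleton.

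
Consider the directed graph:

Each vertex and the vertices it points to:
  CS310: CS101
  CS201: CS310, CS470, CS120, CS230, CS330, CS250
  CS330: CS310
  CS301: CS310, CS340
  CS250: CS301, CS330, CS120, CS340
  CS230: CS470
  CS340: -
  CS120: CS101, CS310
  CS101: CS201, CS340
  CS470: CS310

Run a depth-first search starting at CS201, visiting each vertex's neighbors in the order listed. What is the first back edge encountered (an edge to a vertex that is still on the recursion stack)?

DFS from CS201 (visiting each vertex's neighbors in the order listed); mark gray on enter, black on exit:
CS201 gray
  CS310 gray
    CS101 gray
      CS101→CS201: CS201 is gray → back edge
First back edge: CS101 → CS201.

CS101->CS201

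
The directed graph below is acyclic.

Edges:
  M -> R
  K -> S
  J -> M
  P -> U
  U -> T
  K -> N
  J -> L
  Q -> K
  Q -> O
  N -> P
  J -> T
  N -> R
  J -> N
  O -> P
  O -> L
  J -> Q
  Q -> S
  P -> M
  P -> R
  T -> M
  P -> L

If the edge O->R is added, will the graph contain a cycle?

No

Adding O→R creates a cycle iff R can already reach O.
Explore from R: no path reaches O. The graph stays acyclic.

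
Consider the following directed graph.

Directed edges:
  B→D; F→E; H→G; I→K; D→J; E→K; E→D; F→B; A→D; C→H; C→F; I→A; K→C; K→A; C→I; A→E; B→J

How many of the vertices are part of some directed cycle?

6

A vertex is on a directed cycle iff it belongs to a strongly connected component of size ≥ 2 (or has a self-loop).
The vertices on cycles are {A, C, E, F, I, K} — 6 in total.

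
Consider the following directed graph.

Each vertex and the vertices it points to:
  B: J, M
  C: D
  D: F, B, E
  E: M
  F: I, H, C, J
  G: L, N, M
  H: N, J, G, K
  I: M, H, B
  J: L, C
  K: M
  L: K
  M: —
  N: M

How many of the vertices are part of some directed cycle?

7

A vertex is on a directed cycle iff it belongs to a strongly connected component of size ≥ 2 (or has a self-loop).
The vertices on cycles are {B, C, D, F, H, I, J} — 7 in total.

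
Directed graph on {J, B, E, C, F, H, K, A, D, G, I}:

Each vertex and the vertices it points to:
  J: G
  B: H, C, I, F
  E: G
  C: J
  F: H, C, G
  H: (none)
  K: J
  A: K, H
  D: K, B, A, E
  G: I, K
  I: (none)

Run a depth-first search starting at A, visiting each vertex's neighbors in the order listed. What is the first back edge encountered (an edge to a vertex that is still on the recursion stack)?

G->K

DFS from A (visiting each vertex's neighbors in the order listed); mark gray on enter, black on exit:
A gray
  K gray
    J gray
      G gray
        I gray
        I black
        G→K: K is gray → back edge
First back edge: G → K.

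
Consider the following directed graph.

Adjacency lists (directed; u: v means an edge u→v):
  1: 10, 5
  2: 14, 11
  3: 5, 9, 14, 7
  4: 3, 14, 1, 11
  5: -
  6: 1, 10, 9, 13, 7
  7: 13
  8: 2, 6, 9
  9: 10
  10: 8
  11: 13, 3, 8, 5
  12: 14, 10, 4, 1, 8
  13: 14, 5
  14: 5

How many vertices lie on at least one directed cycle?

A vertex is on a directed cycle iff it belongs to a strongly connected component of size ≥ 2 (or has a self-loop).
The vertices on cycles are {1, 2, 3, 6, 8, 9, 10, 11} — 8 in total.

8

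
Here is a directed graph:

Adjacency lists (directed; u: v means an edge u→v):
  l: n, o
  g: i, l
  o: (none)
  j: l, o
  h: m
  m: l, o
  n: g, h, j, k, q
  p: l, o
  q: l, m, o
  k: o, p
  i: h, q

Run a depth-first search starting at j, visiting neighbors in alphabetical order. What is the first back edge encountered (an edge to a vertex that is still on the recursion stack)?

DFS from j (visiting neighbors in alphabetical order); mark gray on enter, black on exit:
j gray
  l gray
    n gray
      g gray
        i gray
          h gray
            m gray
              m→l: l is gray → back edge
First back edge: m → l.

m→l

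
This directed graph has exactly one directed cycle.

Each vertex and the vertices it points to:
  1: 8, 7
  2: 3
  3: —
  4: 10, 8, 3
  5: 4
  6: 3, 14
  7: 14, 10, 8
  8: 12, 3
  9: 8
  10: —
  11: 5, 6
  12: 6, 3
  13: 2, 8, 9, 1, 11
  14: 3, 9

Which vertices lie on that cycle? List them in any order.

6, 8, 9, 12, 14

DFS with gray/black marking from 9:
9 gray
  8 gray
    12 gray
      6 gray
        3 gray
        3 black
        14 gray
          14→3: 3 black — skip
          14→9: 9 is gray → back edge
Back edge closes the cycle 9 → 8 → 12 → 6 → 14 → 9; its vertices are {6, 8, 9, 12, 14}.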